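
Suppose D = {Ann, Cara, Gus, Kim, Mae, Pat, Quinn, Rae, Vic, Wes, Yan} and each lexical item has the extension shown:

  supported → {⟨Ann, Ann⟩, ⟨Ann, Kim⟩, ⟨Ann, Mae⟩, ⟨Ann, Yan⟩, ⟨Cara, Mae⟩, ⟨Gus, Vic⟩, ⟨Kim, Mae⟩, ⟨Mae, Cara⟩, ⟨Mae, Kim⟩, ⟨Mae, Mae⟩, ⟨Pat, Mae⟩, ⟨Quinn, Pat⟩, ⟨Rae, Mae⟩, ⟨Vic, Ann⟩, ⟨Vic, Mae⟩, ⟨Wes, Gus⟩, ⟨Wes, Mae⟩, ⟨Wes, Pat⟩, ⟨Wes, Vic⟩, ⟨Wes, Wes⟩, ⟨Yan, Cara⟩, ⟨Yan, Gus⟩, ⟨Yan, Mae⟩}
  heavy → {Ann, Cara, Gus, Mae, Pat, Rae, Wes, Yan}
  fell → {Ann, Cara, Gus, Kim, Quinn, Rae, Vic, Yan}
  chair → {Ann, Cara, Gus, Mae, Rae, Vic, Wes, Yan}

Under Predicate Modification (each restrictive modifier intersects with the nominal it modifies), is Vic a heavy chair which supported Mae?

no

⟦which supported Mae⟧ = {x : ⟨x, Mae⟩ ∈ ⟦supported⟧} = {Ann, Cara, Kim, Mae, Pat, Rae, Vic, Wes, Yan}
⟦chair⟧ = {Ann, Cara, Gus, Mae, Rae, Vic, Wes, Yan}
… ∩ ⟦which supported Mae⟧ = {Ann, Cara, Gus, Mae, Rae, Vic, Wes, Yan} ∩ {Ann, Cara, Kim, Mae, Pat, Rae, Vic, Wes, Yan} = {Ann, Cara, Mae, Rae, Vic, Wes, Yan}
… ∩ ⟦heavy⟧ = {Ann, Cara, Mae, Rae, Vic, Wes, Yan} ∩ {Ann, Cara, Gus, Mae, Pat, Rae, Wes, Yan} = {Ann, Cara, Mae, Rae, Wes, Yan}
⟦heavy chair which supported Mae⟧ = {Ann, Cara, Mae, Rae, Wes, Yan}; Vic ∉ this set.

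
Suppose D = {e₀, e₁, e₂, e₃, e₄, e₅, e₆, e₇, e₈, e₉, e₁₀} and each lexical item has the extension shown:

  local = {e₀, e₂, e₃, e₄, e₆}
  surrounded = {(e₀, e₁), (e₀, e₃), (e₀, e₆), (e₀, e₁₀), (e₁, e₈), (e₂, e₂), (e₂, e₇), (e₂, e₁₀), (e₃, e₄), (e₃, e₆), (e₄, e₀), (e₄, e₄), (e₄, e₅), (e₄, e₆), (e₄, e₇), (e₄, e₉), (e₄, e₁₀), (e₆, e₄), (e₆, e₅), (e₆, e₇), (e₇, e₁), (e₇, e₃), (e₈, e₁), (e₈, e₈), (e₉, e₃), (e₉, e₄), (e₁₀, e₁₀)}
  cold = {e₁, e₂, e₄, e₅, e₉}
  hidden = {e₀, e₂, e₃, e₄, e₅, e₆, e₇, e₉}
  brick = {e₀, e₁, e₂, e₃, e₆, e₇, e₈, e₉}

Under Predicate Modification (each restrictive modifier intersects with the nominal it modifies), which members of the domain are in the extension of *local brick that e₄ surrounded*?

⟦that e₄ surrounded⟧ = {x : ⟨e₄, x⟩ ∈ ⟦surrounded⟧} = {e₀, e₄, e₅, e₆, e₇, e₉, e₁₀}
⟦brick⟧ = {e₀, e₁, e₂, e₃, e₆, e₇, e₈, e₉}
… ∩ ⟦that e₄ surrounded⟧ = {e₀, e₁, e₂, e₃, e₆, e₇, e₈, e₉} ∩ {e₀, e₄, e₅, e₆, e₇, e₉, e₁₀} = {e₀, e₆, e₇, e₉}
… ∩ ⟦local⟧ = {e₀, e₆, e₇, e₉} ∩ {e₀, e₂, e₃, e₄, e₆} = {e₀, e₆}
So ⟦local brick that e₄ surrounded⟧ = {e₀, e₆}.

{e₀, e₆}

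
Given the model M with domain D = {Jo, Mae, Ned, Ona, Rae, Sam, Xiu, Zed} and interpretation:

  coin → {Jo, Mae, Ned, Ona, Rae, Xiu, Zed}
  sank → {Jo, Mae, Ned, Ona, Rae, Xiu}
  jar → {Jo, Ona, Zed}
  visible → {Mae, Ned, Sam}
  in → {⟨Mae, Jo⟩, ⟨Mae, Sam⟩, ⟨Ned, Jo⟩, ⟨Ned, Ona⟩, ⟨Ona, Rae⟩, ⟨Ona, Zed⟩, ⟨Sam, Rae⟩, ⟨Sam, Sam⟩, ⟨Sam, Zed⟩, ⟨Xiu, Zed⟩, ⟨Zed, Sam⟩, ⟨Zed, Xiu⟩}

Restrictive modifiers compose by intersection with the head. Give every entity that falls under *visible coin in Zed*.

∅

⟦in Zed⟧ = {x : ⟨x, Zed⟩ ∈ ⟦in⟧} = {Ona, Sam, Xiu}
⟦coin⟧ = {Jo, Mae, Ned, Ona, Rae, Xiu, Zed}
… ∩ ⟦in Zed⟧ = {Jo, Mae, Ned, Ona, Rae, Xiu, Zed} ∩ {Ona, Sam, Xiu} = {Ona, Xiu}
… ∩ ⟦visible⟧ = {Ona, Xiu} ∩ {Mae, Ned, Sam} = ∅
So ⟦visible coin in Zed⟧ = ∅.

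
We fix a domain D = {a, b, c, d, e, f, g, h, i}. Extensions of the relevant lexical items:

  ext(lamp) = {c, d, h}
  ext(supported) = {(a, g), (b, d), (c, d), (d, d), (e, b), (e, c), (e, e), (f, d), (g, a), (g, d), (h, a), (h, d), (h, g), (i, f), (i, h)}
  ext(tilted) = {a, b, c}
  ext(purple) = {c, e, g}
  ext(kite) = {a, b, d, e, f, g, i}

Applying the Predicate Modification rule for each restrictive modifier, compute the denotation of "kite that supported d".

{b, d, f, g}

⟦that supported d⟧ = {x : ⟨x, d⟩ ∈ ⟦supported⟧} = {b, c, d, f, g, h}
⟦kite⟧ = {a, b, d, e, f, g, i}
… ∩ ⟦that supported d⟧ = {a, b, d, e, f, g, i} ∩ {b, c, d, f, g, h} = {b, d, f, g}
So ⟦kite that supported d⟧ = {b, d, f, g}.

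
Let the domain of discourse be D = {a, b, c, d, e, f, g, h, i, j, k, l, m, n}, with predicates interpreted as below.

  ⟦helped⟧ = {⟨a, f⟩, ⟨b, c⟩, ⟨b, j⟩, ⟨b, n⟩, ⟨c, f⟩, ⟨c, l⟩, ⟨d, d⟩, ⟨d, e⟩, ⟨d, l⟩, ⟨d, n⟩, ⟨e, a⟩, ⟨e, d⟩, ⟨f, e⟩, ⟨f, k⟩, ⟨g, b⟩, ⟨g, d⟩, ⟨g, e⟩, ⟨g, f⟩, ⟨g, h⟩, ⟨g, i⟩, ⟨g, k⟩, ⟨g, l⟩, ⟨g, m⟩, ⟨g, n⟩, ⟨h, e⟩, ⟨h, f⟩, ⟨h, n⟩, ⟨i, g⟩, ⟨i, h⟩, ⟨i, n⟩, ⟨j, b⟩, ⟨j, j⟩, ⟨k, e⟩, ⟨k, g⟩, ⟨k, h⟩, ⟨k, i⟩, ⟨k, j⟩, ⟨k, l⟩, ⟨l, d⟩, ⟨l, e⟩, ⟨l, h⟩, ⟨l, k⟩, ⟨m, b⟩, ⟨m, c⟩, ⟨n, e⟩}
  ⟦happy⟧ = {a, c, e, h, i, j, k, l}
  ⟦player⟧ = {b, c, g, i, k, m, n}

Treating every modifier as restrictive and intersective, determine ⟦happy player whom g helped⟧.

⟦whom g helped⟧ = {x : ⟨g, x⟩ ∈ ⟦helped⟧} = {b, d, e, f, h, i, k, l, m, n}
⟦player⟧ = {b, c, g, i, k, m, n}
… ∩ ⟦whom g helped⟧ = {b, c, g, i, k, m, n} ∩ {b, d, e, f, h, i, k, l, m, n} = {b, i, k, m, n}
… ∩ ⟦happy⟧ = {b, i, k, m, n} ∩ {a, c, e, h, i, j, k, l} = {i, k}
So ⟦happy player whom g helped⟧ = {i, k}.

{i, k}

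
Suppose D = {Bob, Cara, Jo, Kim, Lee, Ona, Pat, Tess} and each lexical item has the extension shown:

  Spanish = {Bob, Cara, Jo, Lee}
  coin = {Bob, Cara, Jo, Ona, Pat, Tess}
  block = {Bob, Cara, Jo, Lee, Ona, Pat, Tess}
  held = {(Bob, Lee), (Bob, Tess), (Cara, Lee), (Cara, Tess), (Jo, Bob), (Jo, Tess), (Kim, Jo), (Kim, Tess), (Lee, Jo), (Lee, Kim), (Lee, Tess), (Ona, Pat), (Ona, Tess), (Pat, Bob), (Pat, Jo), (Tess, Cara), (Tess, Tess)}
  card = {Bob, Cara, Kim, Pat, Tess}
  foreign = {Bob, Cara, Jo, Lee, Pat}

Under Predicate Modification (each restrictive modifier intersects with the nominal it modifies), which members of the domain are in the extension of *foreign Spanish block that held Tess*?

{Bob, Cara, Jo, Lee}

⟦that held Tess⟧ = {x : ⟨x, Tess⟩ ∈ ⟦held⟧} = {Bob, Cara, Jo, Kim, Lee, Ona, Tess}
⟦block⟧ = {Bob, Cara, Jo, Lee, Ona, Pat, Tess}
… ∩ ⟦that held Tess⟧ = {Bob, Cara, Jo, Lee, Ona, Pat, Tess} ∩ {Bob, Cara, Jo, Kim, Lee, Ona, Tess} = {Bob, Cara, Jo, Lee, Ona, Tess}
… ∩ ⟦foreign⟧ = {Bob, Cara, Jo, Lee, Ona, Tess} ∩ {Bob, Cara, Jo, Lee, Pat} = {Bob, Cara, Jo, Lee}
… ∩ ⟦Spanish⟧ = {Bob, Cara, Jo, Lee} ∩ {Bob, Cara, Jo, Lee} = {Bob, Cara, Jo, Lee}
So ⟦foreign Spanish block that held Tess⟧ = {Bob, Cara, Jo, Lee}.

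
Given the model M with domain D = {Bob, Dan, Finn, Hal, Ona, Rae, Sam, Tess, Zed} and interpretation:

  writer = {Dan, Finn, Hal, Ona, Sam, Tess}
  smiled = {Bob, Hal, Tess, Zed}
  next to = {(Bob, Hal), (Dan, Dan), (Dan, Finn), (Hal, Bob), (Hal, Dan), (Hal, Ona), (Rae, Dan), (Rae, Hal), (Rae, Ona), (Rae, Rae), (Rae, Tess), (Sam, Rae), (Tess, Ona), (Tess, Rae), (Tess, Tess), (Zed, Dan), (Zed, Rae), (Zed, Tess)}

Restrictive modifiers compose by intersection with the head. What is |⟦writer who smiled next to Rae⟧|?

1

⟦who smiled⟧ = ⟦smiled⟧ = {Bob, Hal, Tess, Zed}
⟦next to Rae⟧ = {x : ⟨x, Rae⟩ ∈ ⟦next to⟧} = {Rae, Sam, Tess, Zed}
⟦writer⟧ = {Dan, Finn, Hal, Ona, Sam, Tess}
… ∩ ⟦who smiled⟧ = {Dan, Finn, Hal, Ona, Sam, Tess} ∩ {Bob, Hal, Tess, Zed} = {Hal, Tess}
… ∩ ⟦next to Rae⟧ = {Hal, Tess} ∩ {Rae, Sam, Tess, Zed} = {Tess}
⟦writer who smiled next to Rae⟧ = {Tess}, so the cardinality is 1.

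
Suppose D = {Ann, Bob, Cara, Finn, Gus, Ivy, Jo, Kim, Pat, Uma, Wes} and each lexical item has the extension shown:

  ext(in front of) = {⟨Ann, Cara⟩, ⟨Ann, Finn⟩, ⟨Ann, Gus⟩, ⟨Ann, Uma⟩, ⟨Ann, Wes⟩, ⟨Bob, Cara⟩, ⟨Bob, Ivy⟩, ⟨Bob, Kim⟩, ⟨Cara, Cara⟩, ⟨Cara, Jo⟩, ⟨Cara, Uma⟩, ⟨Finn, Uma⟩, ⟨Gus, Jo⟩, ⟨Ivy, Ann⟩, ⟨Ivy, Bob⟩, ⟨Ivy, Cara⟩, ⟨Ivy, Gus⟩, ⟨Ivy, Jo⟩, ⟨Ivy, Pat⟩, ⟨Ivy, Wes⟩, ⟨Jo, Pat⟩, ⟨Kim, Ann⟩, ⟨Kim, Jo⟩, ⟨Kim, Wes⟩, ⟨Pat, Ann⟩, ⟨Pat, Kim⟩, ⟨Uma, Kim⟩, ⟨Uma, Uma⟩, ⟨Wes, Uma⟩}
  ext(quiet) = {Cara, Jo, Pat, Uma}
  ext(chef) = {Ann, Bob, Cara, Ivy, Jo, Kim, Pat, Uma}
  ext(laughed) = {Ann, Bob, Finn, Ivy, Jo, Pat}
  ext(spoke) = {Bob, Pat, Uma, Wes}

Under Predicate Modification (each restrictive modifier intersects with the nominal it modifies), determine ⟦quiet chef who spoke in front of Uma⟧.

{Uma}

⟦who spoke⟧ = ⟦spoke⟧ = {Bob, Pat, Uma, Wes}
⟦in front of Uma⟧ = {x : ⟨x, Uma⟩ ∈ ⟦in front of⟧} = {Ann, Cara, Finn, Uma, Wes}
⟦chef⟧ = {Ann, Bob, Cara, Ivy, Jo, Kim, Pat, Uma}
… ∩ ⟦who spoke⟧ = {Ann, Bob, Cara, Ivy, Jo, Kim, Pat, Uma} ∩ {Bob, Pat, Uma, Wes} = {Bob, Pat, Uma}
… ∩ ⟦in front of Uma⟧ = {Bob, Pat, Uma} ∩ {Ann, Cara, Finn, Uma, Wes} = {Uma}
… ∩ ⟦quiet⟧ = {Uma} ∩ {Cara, Jo, Pat, Uma} = {Uma}
So ⟦quiet chef who spoke in front of Uma⟧ = {Uma}.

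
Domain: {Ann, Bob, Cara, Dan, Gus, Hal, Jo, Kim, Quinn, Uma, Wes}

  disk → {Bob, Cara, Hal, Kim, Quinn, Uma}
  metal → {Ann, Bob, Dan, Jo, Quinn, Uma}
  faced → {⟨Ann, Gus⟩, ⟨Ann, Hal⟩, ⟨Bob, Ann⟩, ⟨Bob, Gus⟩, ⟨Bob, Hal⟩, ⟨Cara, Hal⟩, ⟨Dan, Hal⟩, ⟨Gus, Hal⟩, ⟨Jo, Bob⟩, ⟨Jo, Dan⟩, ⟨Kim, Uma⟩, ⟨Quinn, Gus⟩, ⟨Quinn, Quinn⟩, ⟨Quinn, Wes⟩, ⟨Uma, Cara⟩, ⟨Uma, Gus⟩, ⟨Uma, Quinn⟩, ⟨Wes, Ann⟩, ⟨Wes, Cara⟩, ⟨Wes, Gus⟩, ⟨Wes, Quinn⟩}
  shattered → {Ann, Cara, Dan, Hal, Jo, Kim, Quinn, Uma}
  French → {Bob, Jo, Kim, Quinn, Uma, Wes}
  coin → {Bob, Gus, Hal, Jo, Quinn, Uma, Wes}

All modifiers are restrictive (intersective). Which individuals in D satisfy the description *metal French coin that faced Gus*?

{Bob, Quinn, Uma}

⟦that faced Gus⟧ = {x : ⟨x, Gus⟩ ∈ ⟦faced⟧} = {Ann, Bob, Quinn, Uma, Wes}
⟦coin⟧ = {Bob, Gus, Hal, Jo, Quinn, Uma, Wes}
… ∩ ⟦that faced Gus⟧ = {Bob, Gus, Hal, Jo, Quinn, Uma, Wes} ∩ {Ann, Bob, Quinn, Uma, Wes} = {Bob, Quinn, Uma, Wes}
… ∩ ⟦metal⟧ = {Bob, Quinn, Uma, Wes} ∩ {Ann, Bob, Dan, Jo, Quinn, Uma} = {Bob, Quinn, Uma}
… ∩ ⟦French⟧ = {Bob, Quinn, Uma} ∩ {Bob, Jo, Kim, Quinn, Uma, Wes} = {Bob, Quinn, Uma}
So ⟦metal French coin that faced Gus⟧ = {Bob, Quinn, Uma}.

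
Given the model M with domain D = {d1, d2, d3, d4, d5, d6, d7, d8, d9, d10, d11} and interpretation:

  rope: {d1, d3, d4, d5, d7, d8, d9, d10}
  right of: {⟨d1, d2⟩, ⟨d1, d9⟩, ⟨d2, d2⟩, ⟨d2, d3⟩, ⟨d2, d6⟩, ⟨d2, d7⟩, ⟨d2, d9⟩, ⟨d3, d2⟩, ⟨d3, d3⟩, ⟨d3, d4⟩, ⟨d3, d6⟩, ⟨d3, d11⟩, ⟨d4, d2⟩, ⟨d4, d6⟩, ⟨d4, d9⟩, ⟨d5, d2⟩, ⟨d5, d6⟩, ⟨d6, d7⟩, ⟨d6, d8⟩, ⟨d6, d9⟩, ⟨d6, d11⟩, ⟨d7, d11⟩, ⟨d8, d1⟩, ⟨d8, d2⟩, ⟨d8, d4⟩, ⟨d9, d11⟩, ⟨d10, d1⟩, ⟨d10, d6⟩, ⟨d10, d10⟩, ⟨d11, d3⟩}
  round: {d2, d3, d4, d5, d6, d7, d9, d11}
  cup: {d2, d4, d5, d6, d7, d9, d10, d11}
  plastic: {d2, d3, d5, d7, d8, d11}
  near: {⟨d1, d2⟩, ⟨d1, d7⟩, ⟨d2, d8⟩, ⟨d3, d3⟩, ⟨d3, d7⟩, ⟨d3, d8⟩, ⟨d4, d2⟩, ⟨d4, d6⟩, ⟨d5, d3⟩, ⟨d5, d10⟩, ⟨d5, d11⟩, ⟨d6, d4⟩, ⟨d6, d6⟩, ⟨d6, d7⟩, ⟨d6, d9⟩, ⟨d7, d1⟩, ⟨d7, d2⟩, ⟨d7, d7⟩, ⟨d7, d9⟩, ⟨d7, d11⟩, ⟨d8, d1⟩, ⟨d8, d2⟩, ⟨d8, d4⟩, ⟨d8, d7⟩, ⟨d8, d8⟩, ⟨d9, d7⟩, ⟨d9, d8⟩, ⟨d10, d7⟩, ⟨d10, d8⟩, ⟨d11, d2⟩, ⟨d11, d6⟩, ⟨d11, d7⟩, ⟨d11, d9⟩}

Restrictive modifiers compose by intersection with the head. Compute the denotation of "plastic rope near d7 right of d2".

⟦near d7⟧ = {x : ⟨x, d7⟩ ∈ ⟦near⟧} = {d1, d3, d6, d7, d8, d9, d10, d11}
⟦right of d2⟧ = {x : ⟨x, d2⟩ ∈ ⟦right of⟧} = {d1, d2, d3, d4, d5, d8}
⟦rope⟧ = {d1, d3, d4, d5, d7, d8, d9, d10}
… ∩ ⟦near d7⟧ = {d1, d3, d4, d5, d7, d8, d9, d10} ∩ {d1, d3, d6, d7, d8, d9, d10, d11} = {d1, d3, d7, d8, d9, d10}
… ∩ ⟦right of d2⟧ = {d1, d3, d7, d8, d9, d10} ∩ {d1, d2, d3, d4, d5, d8} = {d1, d3, d8}
… ∩ ⟦plastic⟧ = {d1, d3, d8} ∩ {d2, d3, d5, d7, d8, d11} = {d3, d8}
So ⟦plastic rope near d7 right of d2⟧ = {d3, d8}.

{d3, d8}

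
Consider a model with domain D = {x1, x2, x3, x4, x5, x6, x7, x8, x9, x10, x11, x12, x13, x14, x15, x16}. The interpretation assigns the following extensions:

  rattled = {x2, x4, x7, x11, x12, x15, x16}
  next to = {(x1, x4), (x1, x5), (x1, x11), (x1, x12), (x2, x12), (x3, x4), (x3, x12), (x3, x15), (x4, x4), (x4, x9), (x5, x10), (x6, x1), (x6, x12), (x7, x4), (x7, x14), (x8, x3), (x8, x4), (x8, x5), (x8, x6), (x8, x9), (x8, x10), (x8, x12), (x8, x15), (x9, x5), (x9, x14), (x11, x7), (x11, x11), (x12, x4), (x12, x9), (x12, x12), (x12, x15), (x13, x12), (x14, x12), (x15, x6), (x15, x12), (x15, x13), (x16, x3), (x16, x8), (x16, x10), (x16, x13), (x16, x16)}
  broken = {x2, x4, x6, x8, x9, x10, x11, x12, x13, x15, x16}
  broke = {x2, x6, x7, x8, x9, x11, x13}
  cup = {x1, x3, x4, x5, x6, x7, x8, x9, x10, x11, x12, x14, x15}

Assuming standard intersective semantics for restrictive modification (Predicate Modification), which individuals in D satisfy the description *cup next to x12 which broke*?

{x6, x8}

⟦next to x12⟧ = {x : ⟨x, x12⟩ ∈ ⟦next to⟧} = {x1, x2, x3, x6, x8, x12, x13, x14, x15}
⟦which broke⟧ = ⟦broke⟧ = {x2, x6, x7, x8, x9, x11, x13}
⟦cup⟧ = {x1, x3, x4, x5, x6, x7, x8, x9, x10, x11, x12, x14, x15}
… ∩ ⟦next to x12⟧ = {x1, x3, x4, x5, x6, x7, x8, x9, x10, x11, x12, x14, x15} ∩ {x1, x2, x3, x6, x8, x12, x13, x14, x15} = {x1, x3, x6, x8, x12, x14, x15}
… ∩ ⟦which broke⟧ = {x1, x3, x6, x8, x12, x14, x15} ∩ {x2, x6, x7, x8, x9, x11, x13} = {x6, x8}
So ⟦cup next to x12 which broke⟧ = {x6, x8}.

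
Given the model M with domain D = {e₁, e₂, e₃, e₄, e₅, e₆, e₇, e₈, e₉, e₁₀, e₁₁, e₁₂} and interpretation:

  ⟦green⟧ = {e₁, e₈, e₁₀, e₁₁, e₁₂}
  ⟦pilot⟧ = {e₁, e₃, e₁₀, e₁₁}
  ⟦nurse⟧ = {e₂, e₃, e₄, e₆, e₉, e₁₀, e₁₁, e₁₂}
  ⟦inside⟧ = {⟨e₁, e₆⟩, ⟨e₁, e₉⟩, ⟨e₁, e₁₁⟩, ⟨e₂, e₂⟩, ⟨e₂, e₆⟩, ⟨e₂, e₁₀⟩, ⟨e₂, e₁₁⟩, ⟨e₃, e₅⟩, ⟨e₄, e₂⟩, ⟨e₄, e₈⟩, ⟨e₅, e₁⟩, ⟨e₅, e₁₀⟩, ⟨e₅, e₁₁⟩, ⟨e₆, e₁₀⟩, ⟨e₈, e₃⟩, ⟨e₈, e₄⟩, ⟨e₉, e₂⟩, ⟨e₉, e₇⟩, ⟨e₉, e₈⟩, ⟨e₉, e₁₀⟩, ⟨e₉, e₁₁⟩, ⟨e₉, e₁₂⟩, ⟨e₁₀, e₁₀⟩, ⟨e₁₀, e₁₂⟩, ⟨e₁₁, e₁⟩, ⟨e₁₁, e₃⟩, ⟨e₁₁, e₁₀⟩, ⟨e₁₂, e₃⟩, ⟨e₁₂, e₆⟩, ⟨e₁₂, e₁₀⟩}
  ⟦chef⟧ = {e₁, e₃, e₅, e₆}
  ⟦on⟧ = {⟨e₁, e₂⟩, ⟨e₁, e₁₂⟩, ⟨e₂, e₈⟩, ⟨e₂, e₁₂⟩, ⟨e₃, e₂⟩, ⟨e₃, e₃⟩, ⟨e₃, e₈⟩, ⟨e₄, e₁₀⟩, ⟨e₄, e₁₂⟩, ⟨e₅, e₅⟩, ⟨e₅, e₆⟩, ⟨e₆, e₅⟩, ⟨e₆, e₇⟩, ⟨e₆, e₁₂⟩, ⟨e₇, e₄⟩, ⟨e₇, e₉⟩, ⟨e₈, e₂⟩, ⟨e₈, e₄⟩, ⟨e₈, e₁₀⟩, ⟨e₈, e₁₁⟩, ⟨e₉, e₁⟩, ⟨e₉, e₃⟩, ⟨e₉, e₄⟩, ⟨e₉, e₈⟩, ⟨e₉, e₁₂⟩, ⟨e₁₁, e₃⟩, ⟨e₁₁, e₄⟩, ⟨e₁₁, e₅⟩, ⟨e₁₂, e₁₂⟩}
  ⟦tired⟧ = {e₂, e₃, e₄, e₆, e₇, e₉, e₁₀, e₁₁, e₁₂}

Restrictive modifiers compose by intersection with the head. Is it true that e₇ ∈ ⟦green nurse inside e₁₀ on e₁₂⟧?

no

⟦inside e₁₀⟧ = {x : ⟨x, e₁₀⟩ ∈ ⟦inside⟧} = {e₂, e₅, e₆, e₉, e₁₀, e₁₁, e₁₂}
⟦on e₁₂⟧ = {x : ⟨x, e₁₂⟩ ∈ ⟦on⟧} = {e₁, e₂, e₄, e₆, e₉, e₁₂}
⟦nurse⟧ = {e₂, e₃, e₄, e₆, e₉, e₁₀, e₁₁, e₁₂}
… ∩ ⟦inside e₁₀⟧ = {e₂, e₃, e₄, e₆, e₉, e₁₀, e₁₁, e₁₂} ∩ {e₂, e₅, e₆, e₉, e₁₀, e₁₁, e₁₂} = {e₂, e₆, e₉, e₁₀, e₁₁, e₁₂}
… ∩ ⟦on e₁₂⟧ = {e₂, e₆, e₉, e₁₀, e₁₁, e₁₂} ∩ {e₁, e₂, e₄, e₆, e₉, e₁₂} = {e₂, e₆, e₉, e₁₂}
… ∩ ⟦green⟧ = {e₂, e₆, e₉, e₁₂} ∩ {e₁, e₈, e₁₀, e₁₁, e₁₂} = {e₁₂}
⟦green nurse inside e₁₀ on e₁₂⟧ = {e₁₂}; e₇ ∉ this set.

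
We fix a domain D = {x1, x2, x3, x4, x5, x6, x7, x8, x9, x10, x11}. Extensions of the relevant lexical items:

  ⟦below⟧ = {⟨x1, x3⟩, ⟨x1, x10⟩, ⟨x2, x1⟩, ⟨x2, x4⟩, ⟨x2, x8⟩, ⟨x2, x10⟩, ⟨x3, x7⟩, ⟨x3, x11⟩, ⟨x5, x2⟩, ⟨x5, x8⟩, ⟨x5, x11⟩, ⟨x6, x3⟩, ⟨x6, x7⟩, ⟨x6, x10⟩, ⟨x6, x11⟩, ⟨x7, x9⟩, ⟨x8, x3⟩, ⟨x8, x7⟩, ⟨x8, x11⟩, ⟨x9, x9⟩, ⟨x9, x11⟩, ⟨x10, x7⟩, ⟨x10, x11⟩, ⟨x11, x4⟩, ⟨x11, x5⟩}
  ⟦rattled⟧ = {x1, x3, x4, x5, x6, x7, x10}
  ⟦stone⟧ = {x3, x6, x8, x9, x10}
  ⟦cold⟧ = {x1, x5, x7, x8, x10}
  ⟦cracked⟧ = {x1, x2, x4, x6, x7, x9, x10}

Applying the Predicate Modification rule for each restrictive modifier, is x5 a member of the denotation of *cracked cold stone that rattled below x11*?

⟦that rattled⟧ = ⟦rattled⟧ = {x1, x3, x4, x5, x6, x7, x10}
⟦below x11⟧ = {x : ⟨x, x11⟩ ∈ ⟦below⟧} = {x3, x5, x6, x8, x9, x10}
⟦stone⟧ = {x3, x6, x8, x9, x10}
… ∩ ⟦that rattled⟧ = {x3, x6, x8, x9, x10} ∩ {x1, x3, x4, x5, x6, x7, x10} = {x3, x6, x10}
… ∩ ⟦below x11⟧ = {x3, x6, x10} ∩ {x3, x5, x6, x8, x9, x10} = {x3, x6, x10}
… ∩ ⟦cracked⟧ = {x3, x6, x10} ∩ {x1, x2, x4, x6, x7, x9, x10} = {x6, x10}
… ∩ ⟦cold⟧ = {x6, x10} ∩ {x1, x5, x7, x8, x10} = {x10}
⟦cracked cold stone that rattled below x11⟧ = {x10}; x5 ∉ this set.

no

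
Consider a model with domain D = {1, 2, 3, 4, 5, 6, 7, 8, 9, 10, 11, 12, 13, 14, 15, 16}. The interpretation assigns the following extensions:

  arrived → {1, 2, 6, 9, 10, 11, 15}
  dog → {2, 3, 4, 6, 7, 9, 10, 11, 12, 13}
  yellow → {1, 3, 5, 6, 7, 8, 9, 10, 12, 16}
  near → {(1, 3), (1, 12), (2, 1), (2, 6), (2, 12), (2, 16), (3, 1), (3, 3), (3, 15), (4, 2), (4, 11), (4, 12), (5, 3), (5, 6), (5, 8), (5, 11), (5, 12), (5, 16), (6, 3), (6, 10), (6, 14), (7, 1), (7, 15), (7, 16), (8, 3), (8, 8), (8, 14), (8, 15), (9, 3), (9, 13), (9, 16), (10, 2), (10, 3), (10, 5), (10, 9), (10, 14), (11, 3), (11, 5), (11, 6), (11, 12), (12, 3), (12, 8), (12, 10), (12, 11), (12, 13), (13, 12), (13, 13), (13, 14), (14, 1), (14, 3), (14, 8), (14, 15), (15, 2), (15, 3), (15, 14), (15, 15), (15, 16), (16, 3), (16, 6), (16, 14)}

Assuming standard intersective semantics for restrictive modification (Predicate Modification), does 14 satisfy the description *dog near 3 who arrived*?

no

⟦near 3⟧ = {x : ⟨x, 3⟩ ∈ ⟦near⟧} = {1, 3, 5, 6, 8, 9, 10, 11, 12, 14, 15, 16}
⟦who arrived⟧ = ⟦arrived⟧ = {1, 2, 6, 9, 10, 11, 15}
⟦dog⟧ = {2, 3, 4, 6, 7, 9, 10, 11, 12, 13}
… ∩ ⟦near 3⟧ = {2, 3, 4, 6, 7, 9, 10, 11, 12, 13} ∩ {1, 3, 5, 6, 8, 9, 10, 11, 12, 14, 15, 16} = {3, 6, 9, 10, 11, 12}
… ∩ ⟦who arrived⟧ = {3, 6, 9, 10, 11, 12} ∩ {1, 2, 6, 9, 10, 11, 15} = {6, 9, 10, 11}
⟦dog near 3 who arrived⟧ = {6, 9, 10, 11}; 14 ∉ this set.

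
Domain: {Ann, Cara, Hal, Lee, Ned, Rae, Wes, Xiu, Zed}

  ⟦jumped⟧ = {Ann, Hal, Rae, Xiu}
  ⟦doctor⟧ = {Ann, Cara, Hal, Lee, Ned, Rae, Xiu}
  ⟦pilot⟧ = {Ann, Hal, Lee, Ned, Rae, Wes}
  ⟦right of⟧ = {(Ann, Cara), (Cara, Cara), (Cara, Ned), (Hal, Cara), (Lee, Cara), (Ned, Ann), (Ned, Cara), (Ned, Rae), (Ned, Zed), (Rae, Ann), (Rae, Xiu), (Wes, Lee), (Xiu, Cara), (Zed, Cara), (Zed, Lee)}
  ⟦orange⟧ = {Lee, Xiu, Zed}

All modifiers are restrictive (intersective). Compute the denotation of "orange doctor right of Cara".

{Lee, Xiu}

⟦right of Cara⟧ = {x : ⟨x, Cara⟩ ∈ ⟦right of⟧} = {Ann, Cara, Hal, Lee, Ned, Xiu, Zed}
⟦doctor⟧ = {Ann, Cara, Hal, Lee, Ned, Rae, Xiu}
… ∩ ⟦right of Cara⟧ = {Ann, Cara, Hal, Lee, Ned, Rae, Xiu} ∩ {Ann, Cara, Hal, Lee, Ned, Xiu, Zed} = {Ann, Cara, Hal, Lee, Ned, Xiu}
… ∩ ⟦orange⟧ = {Ann, Cara, Hal, Lee, Ned, Xiu} ∩ {Lee, Xiu, Zed} = {Lee, Xiu}
So ⟦orange doctor right of Cara⟧ = {Lee, Xiu}.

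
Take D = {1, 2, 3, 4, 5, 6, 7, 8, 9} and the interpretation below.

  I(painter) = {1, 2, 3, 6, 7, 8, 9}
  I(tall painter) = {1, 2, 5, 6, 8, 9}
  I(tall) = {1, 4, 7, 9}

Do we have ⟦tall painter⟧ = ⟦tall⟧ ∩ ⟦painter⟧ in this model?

no

⟦tall⟧ ∩ ⟦painter⟧ = {1, 4, 7, 9} ∩ {1, 2, 3, 6, 7, 8, 9} = {1, 7, 9}
Observed ⟦tall painter⟧ = {1, 2, 5, 6, 8, 9}.
These differ, so the modifier is not intersective in this model.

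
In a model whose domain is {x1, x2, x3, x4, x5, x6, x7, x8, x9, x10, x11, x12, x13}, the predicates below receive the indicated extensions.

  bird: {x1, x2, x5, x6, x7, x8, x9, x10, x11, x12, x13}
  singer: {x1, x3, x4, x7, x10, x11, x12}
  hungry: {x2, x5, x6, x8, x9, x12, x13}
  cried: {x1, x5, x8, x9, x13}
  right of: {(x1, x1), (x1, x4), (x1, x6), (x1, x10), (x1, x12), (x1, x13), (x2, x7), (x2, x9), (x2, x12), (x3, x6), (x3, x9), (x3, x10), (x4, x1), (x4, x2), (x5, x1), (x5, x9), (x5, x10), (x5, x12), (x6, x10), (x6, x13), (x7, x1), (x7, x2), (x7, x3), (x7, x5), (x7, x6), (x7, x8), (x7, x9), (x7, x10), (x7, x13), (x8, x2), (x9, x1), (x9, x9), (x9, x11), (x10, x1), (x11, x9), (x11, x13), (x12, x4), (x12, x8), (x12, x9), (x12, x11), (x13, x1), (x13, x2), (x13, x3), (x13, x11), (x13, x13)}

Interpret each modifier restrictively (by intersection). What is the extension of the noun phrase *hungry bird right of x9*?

{x2, x5, x9, x12}

⟦right of x9⟧ = {x : ⟨x, x9⟩ ∈ ⟦right of⟧} = {x2, x3, x5, x7, x9, x11, x12}
⟦bird⟧ = {x1, x2, x5, x6, x7, x8, x9, x10, x11, x12, x13}
… ∩ ⟦right of x9⟧ = {x1, x2, x5, x6, x7, x8, x9, x10, x11, x12, x13} ∩ {x2, x3, x5, x7, x9, x11, x12} = {x2, x5, x7, x9, x11, x12}
… ∩ ⟦hungry⟧ = {x2, x5, x7, x9, x11, x12} ∩ {x2, x5, x6, x8, x9, x12, x13} = {x2, x5, x9, x12}
So ⟦hungry bird right of x9⟧ = {x2, x5, x9, x12}.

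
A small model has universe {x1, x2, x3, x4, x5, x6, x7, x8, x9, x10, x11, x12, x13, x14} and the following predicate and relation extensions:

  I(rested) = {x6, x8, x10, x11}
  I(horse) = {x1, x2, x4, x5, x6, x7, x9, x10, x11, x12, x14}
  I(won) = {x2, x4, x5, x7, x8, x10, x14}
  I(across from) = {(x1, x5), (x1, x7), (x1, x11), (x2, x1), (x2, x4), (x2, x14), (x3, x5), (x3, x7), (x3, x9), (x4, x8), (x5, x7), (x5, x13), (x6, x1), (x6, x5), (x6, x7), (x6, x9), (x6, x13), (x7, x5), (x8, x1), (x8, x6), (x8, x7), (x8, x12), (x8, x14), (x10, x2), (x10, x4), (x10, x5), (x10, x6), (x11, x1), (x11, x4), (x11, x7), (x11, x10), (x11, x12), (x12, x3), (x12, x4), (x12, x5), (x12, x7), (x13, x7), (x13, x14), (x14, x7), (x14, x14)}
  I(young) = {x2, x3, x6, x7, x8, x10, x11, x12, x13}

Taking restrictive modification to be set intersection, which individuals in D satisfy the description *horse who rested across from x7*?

⟦who rested⟧ = ⟦rested⟧ = {x6, x8, x10, x11}
⟦across from x7⟧ = {x : ⟨x, x7⟩ ∈ ⟦across from⟧} = {x1, x3, x5, x6, x8, x11, x12, x13, x14}
⟦horse⟧ = {x1, x2, x4, x5, x6, x7, x9, x10, x11, x12, x14}
… ∩ ⟦who rested⟧ = {x1, x2, x4, x5, x6, x7, x9, x10, x11, x12, x14} ∩ {x6, x8, x10, x11} = {x6, x10, x11}
… ∩ ⟦across from x7⟧ = {x6, x10, x11} ∩ {x1, x3, x5, x6, x8, x11, x12, x13, x14} = {x6, x11}
So ⟦horse who rested across from x7⟧ = {x6, x11}.

{x6, x11}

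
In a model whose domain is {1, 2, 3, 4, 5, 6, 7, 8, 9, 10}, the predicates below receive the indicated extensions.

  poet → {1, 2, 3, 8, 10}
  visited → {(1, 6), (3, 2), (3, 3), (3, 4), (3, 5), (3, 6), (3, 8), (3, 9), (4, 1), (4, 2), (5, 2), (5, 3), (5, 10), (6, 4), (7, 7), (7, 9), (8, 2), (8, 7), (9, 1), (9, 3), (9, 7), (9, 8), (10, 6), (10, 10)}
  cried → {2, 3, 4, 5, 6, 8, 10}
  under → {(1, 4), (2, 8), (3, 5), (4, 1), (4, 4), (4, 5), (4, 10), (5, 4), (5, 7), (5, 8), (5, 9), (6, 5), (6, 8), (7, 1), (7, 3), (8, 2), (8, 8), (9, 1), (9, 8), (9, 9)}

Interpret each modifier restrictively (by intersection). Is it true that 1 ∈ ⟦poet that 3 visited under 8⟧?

no

⟦that 3 visited⟧ = {x : ⟨3, x⟩ ∈ ⟦visited⟧} = {2, 3, 4, 5, 6, 8, 9}
⟦under 8⟧ = {x : ⟨x, 8⟩ ∈ ⟦under⟧} = {2, 5, 6, 8, 9}
⟦poet⟧ = {1, 2, 3, 8, 10}
… ∩ ⟦that 3 visited⟧ = {1, 2, 3, 8, 10} ∩ {2, 3, 4, 5, 6, 8, 9} = {2, 3, 8}
… ∩ ⟦under 8⟧ = {2, 3, 8} ∩ {2, 5, 6, 8, 9} = {2, 8}
⟦poet that 3 visited under 8⟧ = {2, 8}; 1 ∉ this set.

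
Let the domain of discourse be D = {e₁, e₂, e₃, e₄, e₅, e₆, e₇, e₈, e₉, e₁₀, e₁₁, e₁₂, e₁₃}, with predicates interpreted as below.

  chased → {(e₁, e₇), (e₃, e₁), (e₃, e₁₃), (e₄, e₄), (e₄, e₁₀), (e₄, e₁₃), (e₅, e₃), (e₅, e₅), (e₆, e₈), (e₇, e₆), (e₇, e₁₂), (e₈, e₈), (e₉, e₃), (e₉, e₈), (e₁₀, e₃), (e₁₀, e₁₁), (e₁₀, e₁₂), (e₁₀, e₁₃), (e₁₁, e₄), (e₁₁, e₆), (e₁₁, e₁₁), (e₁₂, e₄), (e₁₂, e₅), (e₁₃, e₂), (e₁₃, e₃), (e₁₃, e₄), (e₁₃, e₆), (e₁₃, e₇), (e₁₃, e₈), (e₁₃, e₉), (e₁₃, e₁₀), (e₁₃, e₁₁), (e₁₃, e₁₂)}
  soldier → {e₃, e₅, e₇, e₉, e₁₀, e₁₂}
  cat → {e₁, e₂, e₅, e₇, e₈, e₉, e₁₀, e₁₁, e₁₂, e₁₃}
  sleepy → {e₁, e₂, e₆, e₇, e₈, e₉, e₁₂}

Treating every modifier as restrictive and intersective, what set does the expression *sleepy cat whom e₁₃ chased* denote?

⟦whom e₁₃ chased⟧ = {x : ⟨e₁₃, x⟩ ∈ ⟦chased⟧} = {e₂, e₃, e₄, e₆, e₇, e₈, e₉, e₁₀, e₁₁, e₁₂}
⟦cat⟧ = {e₁, e₂, e₅, e₇, e₈, e₉, e₁₀, e₁₁, e₁₂, e₁₃}
… ∩ ⟦whom e₁₃ chased⟧ = {e₁, e₂, e₅, e₇, e₈, e₉, e₁₀, e₁₁, e₁₂, e₁₃} ∩ {e₂, e₃, e₄, e₆, e₇, e₈, e₉, e₁₀, e₁₁, e₁₂} = {e₂, e₇, e₈, e₉, e₁₀, e₁₁, e₁₂}
… ∩ ⟦sleepy⟧ = {e₂, e₇, e₈, e₉, e₁₀, e₁₁, e₁₂} ∩ {e₁, e₂, e₆, e₇, e₈, e₉, e₁₂} = {e₂, e₇, e₈, e₉, e₁₂}
So ⟦sleepy cat whom e₁₃ chased⟧ = {e₂, e₇, e₈, e₉, e₁₂}.

{e₂, e₇, e₈, e₉, e₁₂}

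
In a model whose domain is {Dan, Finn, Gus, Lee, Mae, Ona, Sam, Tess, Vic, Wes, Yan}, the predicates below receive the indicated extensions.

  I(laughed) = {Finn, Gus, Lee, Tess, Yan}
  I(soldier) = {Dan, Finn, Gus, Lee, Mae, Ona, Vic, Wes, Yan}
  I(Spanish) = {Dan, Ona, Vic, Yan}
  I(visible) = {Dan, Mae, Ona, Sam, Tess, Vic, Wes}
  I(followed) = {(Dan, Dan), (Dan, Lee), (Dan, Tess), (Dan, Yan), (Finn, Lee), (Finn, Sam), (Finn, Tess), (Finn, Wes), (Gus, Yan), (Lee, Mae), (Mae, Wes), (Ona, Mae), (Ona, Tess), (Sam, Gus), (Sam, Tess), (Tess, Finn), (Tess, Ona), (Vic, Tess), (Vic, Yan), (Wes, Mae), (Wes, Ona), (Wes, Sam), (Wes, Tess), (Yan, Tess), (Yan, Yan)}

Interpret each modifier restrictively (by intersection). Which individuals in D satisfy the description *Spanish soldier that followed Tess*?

{Dan, Ona, Vic, Yan}

⟦that followed Tess⟧ = {x : ⟨x, Tess⟩ ∈ ⟦followed⟧} = {Dan, Finn, Ona, Sam, Vic, Wes, Yan}
⟦soldier⟧ = {Dan, Finn, Gus, Lee, Mae, Ona, Vic, Wes, Yan}
… ∩ ⟦that followed Tess⟧ = {Dan, Finn, Gus, Lee, Mae, Ona, Vic, Wes, Yan} ∩ {Dan, Finn, Ona, Sam, Vic, Wes, Yan} = {Dan, Finn, Ona, Vic, Wes, Yan}
… ∩ ⟦Spanish⟧ = {Dan, Finn, Ona, Vic, Wes, Yan} ∩ {Dan, Ona, Vic, Yan} = {Dan, Ona, Vic, Yan}
So ⟦Spanish soldier that followed Tess⟧ = {Dan, Ona, Vic, Yan}.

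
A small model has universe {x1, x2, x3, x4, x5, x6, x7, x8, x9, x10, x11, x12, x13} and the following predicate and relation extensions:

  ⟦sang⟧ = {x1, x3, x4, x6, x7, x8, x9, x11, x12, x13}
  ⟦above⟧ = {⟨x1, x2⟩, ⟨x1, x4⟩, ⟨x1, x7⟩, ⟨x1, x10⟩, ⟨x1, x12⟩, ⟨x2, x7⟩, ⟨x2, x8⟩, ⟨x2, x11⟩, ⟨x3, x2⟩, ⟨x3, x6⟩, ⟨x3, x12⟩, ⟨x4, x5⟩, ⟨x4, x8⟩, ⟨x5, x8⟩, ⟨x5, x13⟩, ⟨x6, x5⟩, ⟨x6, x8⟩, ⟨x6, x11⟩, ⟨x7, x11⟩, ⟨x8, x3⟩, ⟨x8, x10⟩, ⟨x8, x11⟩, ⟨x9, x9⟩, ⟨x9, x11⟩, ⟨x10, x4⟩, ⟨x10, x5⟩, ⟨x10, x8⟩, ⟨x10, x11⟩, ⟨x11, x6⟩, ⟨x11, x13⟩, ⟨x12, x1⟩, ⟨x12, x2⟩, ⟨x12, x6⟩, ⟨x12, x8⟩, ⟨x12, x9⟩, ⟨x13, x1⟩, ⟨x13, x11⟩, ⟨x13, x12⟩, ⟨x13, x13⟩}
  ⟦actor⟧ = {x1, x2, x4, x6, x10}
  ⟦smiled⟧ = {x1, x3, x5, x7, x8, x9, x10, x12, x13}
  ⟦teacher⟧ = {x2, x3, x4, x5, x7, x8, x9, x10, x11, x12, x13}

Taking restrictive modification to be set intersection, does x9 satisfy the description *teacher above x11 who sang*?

⟦above x11⟧ = {x : ⟨x, x11⟩ ∈ ⟦above⟧} = {x2, x6, x7, x8, x9, x10, x13}
⟦who sang⟧ = ⟦sang⟧ = {x1, x3, x4, x6, x7, x8, x9, x11, x12, x13}
⟦teacher⟧ = {x2, x3, x4, x5, x7, x8, x9, x10, x11, x12, x13}
… ∩ ⟦above x11⟧ = {x2, x3, x4, x5, x7, x8, x9, x10, x11, x12, x13} ∩ {x2, x6, x7, x8, x9, x10, x13} = {x2, x7, x8, x9, x10, x13}
… ∩ ⟦who sang⟧ = {x2, x7, x8, x9, x10, x13} ∩ {x1, x3, x4, x6, x7, x8, x9, x11, x12, x13} = {x7, x8, x9, x13}
⟦teacher above x11 who sang⟧ = {x7, x8, x9, x13}; x9 ∈ this set.

yes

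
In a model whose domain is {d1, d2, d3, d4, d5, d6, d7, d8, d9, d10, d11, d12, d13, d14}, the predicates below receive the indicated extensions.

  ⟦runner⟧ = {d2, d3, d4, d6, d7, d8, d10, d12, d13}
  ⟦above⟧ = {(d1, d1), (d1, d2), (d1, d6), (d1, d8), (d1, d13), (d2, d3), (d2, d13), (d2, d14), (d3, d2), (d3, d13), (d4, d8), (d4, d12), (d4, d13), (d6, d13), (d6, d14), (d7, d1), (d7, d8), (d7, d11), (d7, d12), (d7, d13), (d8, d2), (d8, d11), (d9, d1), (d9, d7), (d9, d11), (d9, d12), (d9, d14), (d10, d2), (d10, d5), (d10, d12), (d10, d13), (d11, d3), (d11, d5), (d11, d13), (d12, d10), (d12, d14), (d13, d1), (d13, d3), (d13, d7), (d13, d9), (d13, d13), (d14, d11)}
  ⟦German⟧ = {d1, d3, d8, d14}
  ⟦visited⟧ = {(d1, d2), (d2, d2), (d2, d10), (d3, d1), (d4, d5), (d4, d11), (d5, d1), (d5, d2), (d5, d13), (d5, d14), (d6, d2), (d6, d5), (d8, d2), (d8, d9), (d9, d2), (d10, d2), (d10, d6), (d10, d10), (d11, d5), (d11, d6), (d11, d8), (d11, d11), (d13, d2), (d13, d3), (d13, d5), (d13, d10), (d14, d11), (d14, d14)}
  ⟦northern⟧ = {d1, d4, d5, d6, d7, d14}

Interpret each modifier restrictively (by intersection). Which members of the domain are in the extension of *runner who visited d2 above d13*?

{d2, d6, d10, d13}

⟦who visited d2⟧ = {x : ⟨x, d2⟩ ∈ ⟦visited⟧} = {d1, d2, d5, d6, d8, d9, d10, d13}
⟦above d13⟧ = {x : ⟨x, d13⟩ ∈ ⟦above⟧} = {d1, d2, d3, d4, d6, d7, d10, d11, d13}
⟦runner⟧ = {d2, d3, d4, d6, d7, d8, d10, d12, d13}
… ∩ ⟦who visited d2⟧ = {d2, d3, d4, d6, d7, d8, d10, d12, d13} ∩ {d1, d2, d5, d6, d8, d9, d10, d13} = {d2, d6, d8, d10, d13}
… ∩ ⟦above d13⟧ = {d2, d6, d8, d10, d13} ∩ {d1, d2, d3, d4, d6, d7, d10, d11, d13} = {d2, d6, d10, d13}
So ⟦runner who visited d2 above d13⟧ = {d2, d6, d10, d13}.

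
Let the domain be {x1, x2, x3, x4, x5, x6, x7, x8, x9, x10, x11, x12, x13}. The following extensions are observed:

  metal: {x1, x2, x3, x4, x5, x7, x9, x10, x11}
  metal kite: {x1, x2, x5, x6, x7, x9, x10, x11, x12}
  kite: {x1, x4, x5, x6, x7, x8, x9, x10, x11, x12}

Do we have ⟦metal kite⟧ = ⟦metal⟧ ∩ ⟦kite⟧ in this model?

⟦metal⟧ ∩ ⟦kite⟧ = {x1, x2, x3, x4, x5, x7, x9, x10, x11} ∩ {x1, x4, x5, x6, x7, x8, x9, x10, x11, x12} = {x1, x4, x5, x7, x9, x10, x11}
Observed ⟦metal kite⟧ = {x1, x2, x5, x6, x7, x9, x10, x11, x12}.
These differ, so the modifier is not intersective in this model.

no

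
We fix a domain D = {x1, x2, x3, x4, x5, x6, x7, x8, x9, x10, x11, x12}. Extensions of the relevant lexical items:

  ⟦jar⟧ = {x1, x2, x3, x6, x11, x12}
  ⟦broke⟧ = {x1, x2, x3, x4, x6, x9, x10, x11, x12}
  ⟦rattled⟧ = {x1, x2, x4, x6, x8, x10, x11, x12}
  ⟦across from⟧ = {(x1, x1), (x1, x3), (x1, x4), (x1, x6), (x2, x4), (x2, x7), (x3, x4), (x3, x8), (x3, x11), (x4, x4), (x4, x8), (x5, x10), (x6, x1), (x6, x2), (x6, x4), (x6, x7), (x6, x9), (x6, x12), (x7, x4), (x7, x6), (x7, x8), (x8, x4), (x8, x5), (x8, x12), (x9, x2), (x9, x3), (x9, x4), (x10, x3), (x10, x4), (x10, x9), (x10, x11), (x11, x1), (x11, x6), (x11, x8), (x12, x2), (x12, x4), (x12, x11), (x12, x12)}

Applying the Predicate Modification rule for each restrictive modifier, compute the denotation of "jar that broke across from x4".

⟦that broke⟧ = ⟦broke⟧ = {x1, x2, x3, x4, x6, x9, x10, x11, x12}
⟦across from x4⟧ = {x : ⟨x, x4⟩ ∈ ⟦across from⟧} = {x1, x2, x3, x4, x6, x7, x8, x9, x10, x12}
⟦jar⟧ = {x1, x2, x3, x6, x11, x12}
… ∩ ⟦that broke⟧ = {x1, x2, x3, x6, x11, x12} ∩ {x1, x2, x3, x4, x6, x9, x10, x11, x12} = {x1, x2, x3, x6, x11, x12}
… ∩ ⟦across from x4⟧ = {x1, x2, x3, x6, x11, x12} ∩ {x1, x2, x3, x4, x6, x7, x8, x9, x10, x12} = {x1, x2, x3, x6, x12}
So ⟦jar that broke across from x4⟧ = {x1, x2, x3, x6, x12}.

{x1, x2, x3, x6, x12}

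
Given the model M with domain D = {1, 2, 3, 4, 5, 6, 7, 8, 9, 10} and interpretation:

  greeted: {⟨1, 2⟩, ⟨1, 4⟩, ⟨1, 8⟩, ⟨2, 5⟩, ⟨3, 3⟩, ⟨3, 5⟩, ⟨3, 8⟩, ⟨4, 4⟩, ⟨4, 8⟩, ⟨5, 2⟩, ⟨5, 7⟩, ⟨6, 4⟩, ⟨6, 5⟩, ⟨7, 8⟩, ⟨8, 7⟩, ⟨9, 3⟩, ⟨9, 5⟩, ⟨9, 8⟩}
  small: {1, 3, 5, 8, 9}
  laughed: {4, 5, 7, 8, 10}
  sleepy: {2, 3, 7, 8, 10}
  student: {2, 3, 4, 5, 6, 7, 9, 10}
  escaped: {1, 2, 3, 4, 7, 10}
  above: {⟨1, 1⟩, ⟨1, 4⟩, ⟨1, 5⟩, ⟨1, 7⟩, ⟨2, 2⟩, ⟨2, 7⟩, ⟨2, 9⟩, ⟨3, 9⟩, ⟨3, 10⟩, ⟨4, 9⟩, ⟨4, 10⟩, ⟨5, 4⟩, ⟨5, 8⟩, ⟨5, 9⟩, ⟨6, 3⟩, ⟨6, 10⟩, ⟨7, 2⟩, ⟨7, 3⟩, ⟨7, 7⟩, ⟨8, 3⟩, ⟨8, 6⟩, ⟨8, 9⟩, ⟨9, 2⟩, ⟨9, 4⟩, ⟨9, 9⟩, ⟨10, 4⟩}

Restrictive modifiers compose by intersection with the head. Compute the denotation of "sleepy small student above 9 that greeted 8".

{3}

⟦above 9⟧ = {x : ⟨x, 9⟩ ∈ ⟦above⟧} = {2, 3, 4, 5, 8, 9}
⟦that greeted 8⟧ = {x : ⟨x, 8⟩ ∈ ⟦greeted⟧} = {1, 3, 4, 7, 9}
⟦student⟧ = {2, 3, 4, 5, 6, 7, 9, 10}
… ∩ ⟦above 9⟧ = {2, 3, 4, 5, 6, 7, 9, 10} ∩ {2, 3, 4, 5, 8, 9} = {2, 3, 4, 5, 9}
… ∩ ⟦that greeted 8⟧ = {2, 3, 4, 5, 9} ∩ {1, 3, 4, 7, 9} = {3, 4, 9}
… ∩ ⟦sleepy⟧ = {3, 4, 9} ∩ {2, 3, 7, 8, 10} = {3}
… ∩ ⟦small⟧ = {3} ∩ {1, 3, 5, 8, 9} = {3}
So ⟦sleepy small student above 9 that greeted 8⟧ = {3}.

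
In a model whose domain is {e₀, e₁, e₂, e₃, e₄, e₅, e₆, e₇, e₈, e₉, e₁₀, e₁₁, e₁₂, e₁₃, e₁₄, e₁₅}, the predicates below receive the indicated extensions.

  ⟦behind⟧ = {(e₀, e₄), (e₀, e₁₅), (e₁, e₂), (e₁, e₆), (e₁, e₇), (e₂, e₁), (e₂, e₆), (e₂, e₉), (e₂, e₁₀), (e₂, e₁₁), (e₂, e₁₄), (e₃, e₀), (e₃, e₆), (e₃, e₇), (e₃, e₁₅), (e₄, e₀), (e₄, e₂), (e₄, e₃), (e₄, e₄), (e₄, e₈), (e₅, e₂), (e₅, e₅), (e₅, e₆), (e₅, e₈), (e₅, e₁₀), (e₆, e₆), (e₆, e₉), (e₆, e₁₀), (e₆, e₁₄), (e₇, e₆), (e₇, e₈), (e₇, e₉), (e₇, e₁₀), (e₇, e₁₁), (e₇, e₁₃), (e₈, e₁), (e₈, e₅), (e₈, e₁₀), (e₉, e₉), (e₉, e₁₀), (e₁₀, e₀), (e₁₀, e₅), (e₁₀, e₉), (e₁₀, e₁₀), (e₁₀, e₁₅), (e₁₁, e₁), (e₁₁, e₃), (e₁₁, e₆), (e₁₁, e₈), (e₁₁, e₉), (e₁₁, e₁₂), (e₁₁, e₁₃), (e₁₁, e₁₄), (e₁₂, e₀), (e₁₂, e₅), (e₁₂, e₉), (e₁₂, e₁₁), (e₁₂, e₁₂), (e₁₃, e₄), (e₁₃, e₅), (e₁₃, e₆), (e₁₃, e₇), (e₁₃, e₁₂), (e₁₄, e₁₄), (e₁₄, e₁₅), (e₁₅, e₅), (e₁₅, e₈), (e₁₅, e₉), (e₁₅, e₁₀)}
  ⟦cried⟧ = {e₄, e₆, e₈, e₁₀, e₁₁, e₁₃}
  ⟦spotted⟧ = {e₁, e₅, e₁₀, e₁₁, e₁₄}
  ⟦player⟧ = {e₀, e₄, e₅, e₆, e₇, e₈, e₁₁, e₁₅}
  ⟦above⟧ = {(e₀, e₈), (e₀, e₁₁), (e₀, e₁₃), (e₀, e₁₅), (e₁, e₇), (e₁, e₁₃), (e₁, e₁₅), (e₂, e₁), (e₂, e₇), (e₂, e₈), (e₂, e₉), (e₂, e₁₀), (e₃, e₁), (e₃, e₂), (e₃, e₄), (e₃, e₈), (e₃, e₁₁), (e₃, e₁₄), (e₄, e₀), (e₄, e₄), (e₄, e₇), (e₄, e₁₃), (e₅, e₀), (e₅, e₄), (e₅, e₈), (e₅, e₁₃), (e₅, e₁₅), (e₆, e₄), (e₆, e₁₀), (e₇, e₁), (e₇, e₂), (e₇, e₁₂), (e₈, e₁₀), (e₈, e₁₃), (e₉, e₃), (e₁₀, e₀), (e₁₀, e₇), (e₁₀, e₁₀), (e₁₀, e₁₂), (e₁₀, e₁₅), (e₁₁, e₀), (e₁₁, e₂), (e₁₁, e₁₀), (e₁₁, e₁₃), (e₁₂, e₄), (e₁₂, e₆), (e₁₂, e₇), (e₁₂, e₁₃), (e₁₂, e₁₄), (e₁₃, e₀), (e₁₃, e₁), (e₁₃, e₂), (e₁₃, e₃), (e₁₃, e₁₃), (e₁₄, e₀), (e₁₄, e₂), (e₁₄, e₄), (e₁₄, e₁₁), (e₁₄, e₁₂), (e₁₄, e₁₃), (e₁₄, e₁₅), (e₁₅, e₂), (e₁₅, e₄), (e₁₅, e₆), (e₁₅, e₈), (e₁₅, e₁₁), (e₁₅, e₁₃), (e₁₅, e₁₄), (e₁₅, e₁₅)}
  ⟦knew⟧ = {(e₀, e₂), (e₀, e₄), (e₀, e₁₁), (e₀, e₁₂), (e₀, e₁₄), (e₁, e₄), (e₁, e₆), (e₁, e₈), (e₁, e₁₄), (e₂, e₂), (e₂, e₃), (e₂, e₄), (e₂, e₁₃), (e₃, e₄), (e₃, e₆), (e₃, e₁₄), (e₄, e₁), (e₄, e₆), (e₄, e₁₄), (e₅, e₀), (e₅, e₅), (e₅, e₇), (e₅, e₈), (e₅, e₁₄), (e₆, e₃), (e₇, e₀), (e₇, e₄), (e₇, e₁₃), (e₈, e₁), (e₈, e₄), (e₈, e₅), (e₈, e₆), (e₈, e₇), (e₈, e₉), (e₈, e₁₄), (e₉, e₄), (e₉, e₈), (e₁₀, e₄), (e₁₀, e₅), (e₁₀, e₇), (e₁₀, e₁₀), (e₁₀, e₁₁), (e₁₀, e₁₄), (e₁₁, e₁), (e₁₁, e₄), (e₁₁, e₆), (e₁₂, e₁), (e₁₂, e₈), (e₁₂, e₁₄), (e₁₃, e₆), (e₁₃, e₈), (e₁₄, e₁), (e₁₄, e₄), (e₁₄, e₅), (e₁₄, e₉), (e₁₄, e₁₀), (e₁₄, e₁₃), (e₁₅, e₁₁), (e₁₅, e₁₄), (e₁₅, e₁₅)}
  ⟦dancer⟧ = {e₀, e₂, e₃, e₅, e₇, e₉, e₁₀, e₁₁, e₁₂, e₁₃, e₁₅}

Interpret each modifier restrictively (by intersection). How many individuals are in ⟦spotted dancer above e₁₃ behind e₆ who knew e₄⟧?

⟦above e₁₃⟧ = {x : ⟨x, e₁₃⟩ ∈ ⟦above⟧} = {e₀, e₁, e₄, e₅, e₈, e₁₁, e₁₂, e₁₃, e₁₄, e₁₅}
⟦behind e₆⟧ = {x : ⟨x, e₆⟩ ∈ ⟦behind⟧} = {e₁, e₂, e₃, e₅, e₆, e₇, e₁₁, e₁₃}
⟦who knew e₄⟧ = {x : ⟨x, e₄⟩ ∈ ⟦knew⟧} = {e₀, e₁, e₂, e₃, e₇, e₈, e₉, e₁₀, e₁₁, e₁₄}
⟦dancer⟧ = {e₀, e₂, e₃, e₅, e₇, e₉, e₁₀, e₁₁, e₁₂, e₁₃, e₁₅}
… ∩ ⟦above e₁₃⟧ = {e₀, e₂, e₃, e₅, e₇, e₉, e₁₀, e₁₁, e₁₂, e₁₃, e₁₅} ∩ {e₀, e₁, e₄, e₅, e₈, e₁₁, e₁₂, e₁₃, e₁₄, e₁₅} = {e₀, e₅, e₁₁, e₁₂, e₁₃, e₁₅}
… ∩ ⟦behind e₆⟧ = {e₀, e₅, e₁₁, e₁₂, e₁₃, e₁₅} ∩ {e₁, e₂, e₃, e₅, e₆, e₇, e₁₁, e₁₃} = {e₅, e₁₁, e₁₃}
… ∩ ⟦who knew e₄⟧ = {e₅, e₁₁, e₁₃} ∩ {e₀, e₁, e₂, e₃, e₇, e₈, e₉, e₁₀, e₁₁, e₁₄} = {e₁₁}
… ∩ ⟦spotted⟧ = {e₁₁} ∩ {e₁, e₅, e₁₀, e₁₁, e₁₄} = {e₁₁}
⟦spotted dancer above e₁₃ behind e₆ who knew e₄⟧ = {e₁₁}, so the cardinality is 1.

1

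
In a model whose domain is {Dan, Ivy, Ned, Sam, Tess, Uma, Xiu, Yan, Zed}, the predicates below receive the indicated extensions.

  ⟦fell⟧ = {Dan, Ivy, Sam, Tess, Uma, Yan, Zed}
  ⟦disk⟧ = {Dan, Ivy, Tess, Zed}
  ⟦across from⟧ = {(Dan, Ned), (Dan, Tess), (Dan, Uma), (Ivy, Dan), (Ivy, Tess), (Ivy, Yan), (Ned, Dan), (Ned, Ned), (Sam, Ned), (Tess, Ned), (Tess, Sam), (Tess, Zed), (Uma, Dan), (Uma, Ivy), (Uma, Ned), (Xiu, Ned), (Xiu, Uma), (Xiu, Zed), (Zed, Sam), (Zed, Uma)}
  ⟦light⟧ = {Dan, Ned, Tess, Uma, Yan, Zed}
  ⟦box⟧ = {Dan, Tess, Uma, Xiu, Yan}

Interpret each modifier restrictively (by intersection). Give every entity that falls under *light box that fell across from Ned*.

⟦that fell⟧ = ⟦fell⟧ = {Dan, Ivy, Sam, Tess, Uma, Yan, Zed}
⟦across from Ned⟧ = {x : ⟨x, Ned⟩ ∈ ⟦across from⟧} = {Dan, Ned, Sam, Tess, Uma, Xiu}
⟦box⟧ = {Dan, Tess, Uma, Xiu, Yan}
… ∩ ⟦that fell⟧ = {Dan, Tess, Uma, Xiu, Yan} ∩ {Dan, Ivy, Sam, Tess, Uma, Yan, Zed} = {Dan, Tess, Uma, Yan}
… ∩ ⟦across from Ned⟧ = {Dan, Tess, Uma, Yan} ∩ {Dan, Ned, Sam, Tess, Uma, Xiu} = {Dan, Tess, Uma}
… ∩ ⟦light⟧ = {Dan, Tess, Uma} ∩ {Dan, Ned, Tess, Uma, Yan, Zed} = {Dan, Tess, Uma}
So ⟦light box that fell across from Ned⟧ = {Dan, Tess, Uma}.

{Dan, Tess, Uma}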